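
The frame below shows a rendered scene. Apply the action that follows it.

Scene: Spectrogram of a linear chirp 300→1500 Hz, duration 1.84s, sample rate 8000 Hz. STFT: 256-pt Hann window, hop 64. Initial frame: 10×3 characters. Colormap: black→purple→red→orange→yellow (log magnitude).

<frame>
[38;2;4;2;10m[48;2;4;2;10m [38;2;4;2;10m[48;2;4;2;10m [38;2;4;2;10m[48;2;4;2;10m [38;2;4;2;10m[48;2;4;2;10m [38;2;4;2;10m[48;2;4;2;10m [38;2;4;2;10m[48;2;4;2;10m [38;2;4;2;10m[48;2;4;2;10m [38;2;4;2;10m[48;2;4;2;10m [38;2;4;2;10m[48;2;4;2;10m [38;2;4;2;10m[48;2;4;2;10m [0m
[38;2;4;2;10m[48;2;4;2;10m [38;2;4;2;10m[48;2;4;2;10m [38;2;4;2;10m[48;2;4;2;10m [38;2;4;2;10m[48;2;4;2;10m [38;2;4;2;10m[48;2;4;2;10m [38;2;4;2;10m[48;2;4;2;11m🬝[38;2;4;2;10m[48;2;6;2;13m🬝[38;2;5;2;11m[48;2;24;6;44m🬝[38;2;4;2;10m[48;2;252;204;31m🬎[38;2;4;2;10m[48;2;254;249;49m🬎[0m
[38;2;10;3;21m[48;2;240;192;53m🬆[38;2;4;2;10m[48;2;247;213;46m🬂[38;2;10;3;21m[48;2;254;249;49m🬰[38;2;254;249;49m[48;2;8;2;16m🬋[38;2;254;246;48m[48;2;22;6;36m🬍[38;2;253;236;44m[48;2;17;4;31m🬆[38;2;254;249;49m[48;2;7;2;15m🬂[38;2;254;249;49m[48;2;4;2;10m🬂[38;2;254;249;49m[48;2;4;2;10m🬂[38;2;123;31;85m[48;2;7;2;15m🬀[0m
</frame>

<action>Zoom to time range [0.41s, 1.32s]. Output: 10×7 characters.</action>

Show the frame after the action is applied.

<frame>
[38;2;4;2;10m[48;2;4;2;10m [38;2;4;2;10m[48;2;4;2;10m [38;2;4;2;10m[48;2;4;2;10m [38;2;4;2;10m[48;2;4;2;10m [38;2;4;2;10m[48;2;4;2;10m [38;2;4;2;10m[48;2;4;2;10m [38;2;4;2;10m[48;2;4;2;10m [38;2;4;2;10m[48;2;4;2;10m [38;2;4;2;10m[48;2;4;2;10m [38;2;4;2;10m[48;2;4;2;10m [0m
[38;2;4;2;10m[48;2;4;2;10m [38;2;4;2;10m[48;2;4;2;10m [38;2;4;2;10m[48;2;4;2;10m [38;2;4;2;10m[48;2;4;2;10m [38;2;4;2;10m[48;2;4;2;10m [38;2;4;2;10m[48;2;4;2;10m [38;2;4;2;10m[48;2;4;2;10m [38;2;4;2;10m[48;2;4;2;10m [38;2;4;2;10m[48;2;4;2;10m [38;2;4;2;10m[48;2;4;2;10m [0m
[38;2;4;2;10m[48;2;4;2;10m [38;2;4;2;10m[48;2;4;2;10m [38;2;4;2;10m[48;2;4;2;10m [38;2;4;2;10m[48;2;4;2;10m [38;2;4;2;10m[48;2;4;2;10m [38;2;4;2;10m[48;2;4;2;10m [38;2;4;2;10m[48;2;4;2;10m [38;2;4;2;10m[48;2;4;2;10m [38;2;4;2;10m[48;2;4;2;10m [38;2;4;2;10m[48;2;4;2;10m [0m
[38;2;4;2;10m[48;2;4;2;10m [38;2;4;2;10m[48;2;4;2;10m [38;2;4;2;10m[48;2;4;2;10m [38;2;4;2;10m[48;2;4;2;10m [38;2;4;2;10m[48;2;4;2;10m [38;2;4;2;10m[48;2;4;2;10m [38;2;4;2;10m[48;2;4;2;10m [38;2;4;2;10m[48;2;4;2;10m [38;2;4;2;10m[48;2;4;2;10m [38;2;4;2;10m[48;2;4;2;10m [0m
[38;2;4;2;10m[48;2;4;2;10m [38;2;4;2;10m[48;2;4;2;10m [38;2;4;2;10m[48;2;4;2;10m [38;2;4;2;10m[48;2;4;2;11m🬝[38;2;4;2;10m[48;2;4;2;11m🬎[38;2;4;2;10m[48;2;5;2;11m🬎[38;2;4;2;10m[48;2;6;2;14m🬎[38;2;4;2;10m[48;2;11;3;22m🬎[38;2;8;2;17m[48;2;62;14;89m🬝[38;2;5;2;12m[48;2;238;167;45m🬎[0m
[38;2;6;2;13m[48;2;254;249;49m🬎[38;2;11;3;23m[48;2;254;248;49m🬎[38;2;24;6;38m[48;2;249;209;40m🬆[38;2;8;2;17m[48;2;253;237;44m🬂[38;2;67;17;53m[48;2;254;249;49m🬰[38;2;254;249;49m[48;2;47;12;51m🬋[38;2;253;233;42m[48;2;8;2;17m🬎[38;2;252;219;37m[48;2;24;6;38m🬆[38;2;254;249;49m[48;2;11;3;23m🬂[38;2;254;249;49m[48;2;6;2;14m🬂[0m
[38;2;247;184;33m[48;2;5;2;12m🬂[38;2;62;14;89m[48;2;8;2;17m🬀[38;2;11;3;22m[48;2;4;2;10m🬂[38;2;6;2;14m[48;2;4;2;10m🬂[38;2;5;2;12m[48;2;4;2;10m🬂[38;2;4;2;11m[48;2;4;2;10m🬂[38;2;4;2;11m[48;2;4;2;10m🬀[38;2;4;2;10m[48;2;4;2;10m [38;2;4;2;10m[48;2;4;2;10m [38;2;4;2;10m[48;2;4;2;10m [0m
</frame>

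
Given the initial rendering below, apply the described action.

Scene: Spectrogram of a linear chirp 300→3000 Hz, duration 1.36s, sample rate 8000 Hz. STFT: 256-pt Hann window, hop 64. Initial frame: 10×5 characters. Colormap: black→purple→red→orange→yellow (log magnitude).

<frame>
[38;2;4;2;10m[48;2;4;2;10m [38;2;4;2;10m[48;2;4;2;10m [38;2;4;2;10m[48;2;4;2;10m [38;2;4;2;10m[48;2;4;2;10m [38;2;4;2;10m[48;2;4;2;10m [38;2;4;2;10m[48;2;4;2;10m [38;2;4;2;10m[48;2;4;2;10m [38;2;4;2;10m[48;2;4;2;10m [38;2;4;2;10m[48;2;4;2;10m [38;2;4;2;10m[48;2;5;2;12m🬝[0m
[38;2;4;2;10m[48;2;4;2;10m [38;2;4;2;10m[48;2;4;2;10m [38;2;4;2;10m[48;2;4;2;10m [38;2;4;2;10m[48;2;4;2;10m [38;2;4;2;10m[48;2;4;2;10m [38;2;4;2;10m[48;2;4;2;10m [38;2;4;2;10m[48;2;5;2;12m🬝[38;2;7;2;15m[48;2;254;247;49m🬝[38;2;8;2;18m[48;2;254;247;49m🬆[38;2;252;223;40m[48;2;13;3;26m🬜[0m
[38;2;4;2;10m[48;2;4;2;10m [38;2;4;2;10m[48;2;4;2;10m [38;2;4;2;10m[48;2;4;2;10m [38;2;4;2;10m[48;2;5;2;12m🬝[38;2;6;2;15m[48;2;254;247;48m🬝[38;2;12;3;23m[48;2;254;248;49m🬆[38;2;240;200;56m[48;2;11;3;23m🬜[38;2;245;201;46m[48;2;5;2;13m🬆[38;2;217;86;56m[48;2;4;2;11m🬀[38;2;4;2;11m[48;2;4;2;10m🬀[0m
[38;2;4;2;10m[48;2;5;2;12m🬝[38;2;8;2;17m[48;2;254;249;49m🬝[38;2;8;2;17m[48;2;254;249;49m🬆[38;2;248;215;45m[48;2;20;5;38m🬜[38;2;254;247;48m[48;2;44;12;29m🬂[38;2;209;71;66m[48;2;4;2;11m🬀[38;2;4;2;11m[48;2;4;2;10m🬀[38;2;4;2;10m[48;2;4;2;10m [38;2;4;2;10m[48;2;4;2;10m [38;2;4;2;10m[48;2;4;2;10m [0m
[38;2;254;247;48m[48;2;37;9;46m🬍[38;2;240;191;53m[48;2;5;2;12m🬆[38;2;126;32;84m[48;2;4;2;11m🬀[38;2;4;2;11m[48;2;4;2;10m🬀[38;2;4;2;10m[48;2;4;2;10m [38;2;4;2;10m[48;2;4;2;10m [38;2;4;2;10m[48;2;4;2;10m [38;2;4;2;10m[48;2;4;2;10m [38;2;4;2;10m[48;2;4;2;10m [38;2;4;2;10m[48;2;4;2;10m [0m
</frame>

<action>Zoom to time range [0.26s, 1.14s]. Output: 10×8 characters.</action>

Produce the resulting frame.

<frame>
[38;2;4;2;10m[48;2;4;2;10m [38;2;4;2;10m[48;2;4;2;10m [38;2;4;2;10m[48;2;4;2;10m [38;2;4;2;10m[48;2;4;2;10m [38;2;4;2;10m[48;2;4;2;10m [38;2;4;2;10m[48;2;4;2;10m [38;2;4;2;10m[48;2;4;2;10m [38;2;4;2;10m[48;2;4;2;10m [38;2;4;2;10m[48;2;4;2;10m [38;2;4;2;10m[48;2;4;2;10m [0m
[38;2;4;2;10m[48;2;4;2;10m [38;2;4;2;10m[48;2;4;2;10m [38;2;4;2;10m[48;2;4;2;10m [38;2;4;2;10m[48;2;4;2;10m [38;2;4;2;10m[48;2;4;2;10m [38;2;4;2;10m[48;2;4;2;10m [38;2;4;2;10m[48;2;4;2;10m [38;2;4;2;10m[48;2;4;2;10m [38;2;4;2;10m[48;2;4;2;10m [38;2;4;2;10m[48;2;4;2;10m [0m
[38;2;4;2;10m[48;2;4;2;10m [38;2;4;2;10m[48;2;4;2;10m [38;2;4;2;10m[48;2;4;2;10m [38;2;4;2;10m[48;2;4;2;10m [38;2;4;2;10m[48;2;4;2;10m [38;2;4;2;10m[48;2;4;2;10m [38;2;4;2;10m[48;2;4;2;10m [38;2;4;2;10m[48;2;4;2;11m🬝[38;2;4;2;10m[48;2;10;3;20m🬝[38;2;23;6;28m[48;2;254;249;49m🬝[0m
[38;2;4;2;10m[48;2;4;2;10m [38;2;4;2;10m[48;2;4;2;10m [38;2;4;2;10m[48;2;4;2;10m [38;2;4;2;10m[48;2;4;2;10m [38;2;4;2;10m[48;2;4;2;11m🬝[38;2;4;2;10m[48;2;10;3;21m🬝[38;2;13;3;26m[48;2;254;246;48m🬝[38;2;16;4;31m[48;2;253;239;45m🬆[38;2;253;239;45m[48;2;48;12;62m🬜[38;2;249;210;40m[48;2;9;2;20m🬆[0m
[38;2;4;2;10m[48;2;4;2;10m [38;2;4;2;10m[48;2;4;2;11m🬝[38;2;4;2;10m[48;2;10;3;20m🬝[38;2;22;6;27m[48;2;254;249;49m🬝[38;2;15;4;30m[48;2;254;246;48m🬆[38;2;253;231;42m[48;2;36;8;64m🬜[38;2;253;222;38m[48;2;12;3;24m🬆[38;2;213;79;60m[48;2;7;2;15m🬀[38;2;6;2;13m[48;2;4;2;10m🬀[38;2;4;2;10m[48;2;4;2;10m [0m
[38;2;13;3;26m[48;2;254;245;47m🬝[38;2;12;3;24m[48;2;253;238;44m🬆[38;2;253;234;43m[48;2;36;8;64m🬜[38;2;253;234;43m[48;2;10;2;20m🬆[38;2;235;123;30m[48;2;7;2;15m🬀[38;2;6;2;13m[48;2;4;2;10m🬀[38;2;4;2;10m[48;2;4;2;10m [38;2;4;2;10m[48;2;4;2;10m [38;2;4;2;10m[48;2;4;2;10m [38;2;4;2;10m[48;2;4;2;10m [0m
[38;2;253;224;39m[48;2;12;3;24m🬆[38;2;250;164;15m[48;2;8;2;18m🬀[38;2;6;2;14m[48;2;4;2;10m🬀[38;2;4;2;10m[48;2;4;2;10m [38;2;4;2;10m[48;2;4;2;10m [38;2;4;2;10m[48;2;4;2;10m [38;2;4;2;10m[48;2;4;2;10m [38;2;4;2;10m[48;2;4;2;10m [38;2;4;2;10m[48;2;4;2;10m [38;2;4;2;10m[48;2;4;2;10m [0m
[38;2;4;2;10m[48;2;4;2;10m [38;2;4;2;10m[48;2;4;2;10m [38;2;4;2;10m[48;2;4;2;10m [38;2;4;2;10m[48;2;4;2;10m [38;2;4;2;10m[48;2;4;2;10m [38;2;4;2;10m[48;2;4;2;10m [38;2;4;2;10m[48;2;4;2;10m [38;2;4;2;10m[48;2;4;2;10m [38;2;4;2;10m[48;2;4;2;10m [38;2;4;2;10m[48;2;4;2;10m [0m
</frame>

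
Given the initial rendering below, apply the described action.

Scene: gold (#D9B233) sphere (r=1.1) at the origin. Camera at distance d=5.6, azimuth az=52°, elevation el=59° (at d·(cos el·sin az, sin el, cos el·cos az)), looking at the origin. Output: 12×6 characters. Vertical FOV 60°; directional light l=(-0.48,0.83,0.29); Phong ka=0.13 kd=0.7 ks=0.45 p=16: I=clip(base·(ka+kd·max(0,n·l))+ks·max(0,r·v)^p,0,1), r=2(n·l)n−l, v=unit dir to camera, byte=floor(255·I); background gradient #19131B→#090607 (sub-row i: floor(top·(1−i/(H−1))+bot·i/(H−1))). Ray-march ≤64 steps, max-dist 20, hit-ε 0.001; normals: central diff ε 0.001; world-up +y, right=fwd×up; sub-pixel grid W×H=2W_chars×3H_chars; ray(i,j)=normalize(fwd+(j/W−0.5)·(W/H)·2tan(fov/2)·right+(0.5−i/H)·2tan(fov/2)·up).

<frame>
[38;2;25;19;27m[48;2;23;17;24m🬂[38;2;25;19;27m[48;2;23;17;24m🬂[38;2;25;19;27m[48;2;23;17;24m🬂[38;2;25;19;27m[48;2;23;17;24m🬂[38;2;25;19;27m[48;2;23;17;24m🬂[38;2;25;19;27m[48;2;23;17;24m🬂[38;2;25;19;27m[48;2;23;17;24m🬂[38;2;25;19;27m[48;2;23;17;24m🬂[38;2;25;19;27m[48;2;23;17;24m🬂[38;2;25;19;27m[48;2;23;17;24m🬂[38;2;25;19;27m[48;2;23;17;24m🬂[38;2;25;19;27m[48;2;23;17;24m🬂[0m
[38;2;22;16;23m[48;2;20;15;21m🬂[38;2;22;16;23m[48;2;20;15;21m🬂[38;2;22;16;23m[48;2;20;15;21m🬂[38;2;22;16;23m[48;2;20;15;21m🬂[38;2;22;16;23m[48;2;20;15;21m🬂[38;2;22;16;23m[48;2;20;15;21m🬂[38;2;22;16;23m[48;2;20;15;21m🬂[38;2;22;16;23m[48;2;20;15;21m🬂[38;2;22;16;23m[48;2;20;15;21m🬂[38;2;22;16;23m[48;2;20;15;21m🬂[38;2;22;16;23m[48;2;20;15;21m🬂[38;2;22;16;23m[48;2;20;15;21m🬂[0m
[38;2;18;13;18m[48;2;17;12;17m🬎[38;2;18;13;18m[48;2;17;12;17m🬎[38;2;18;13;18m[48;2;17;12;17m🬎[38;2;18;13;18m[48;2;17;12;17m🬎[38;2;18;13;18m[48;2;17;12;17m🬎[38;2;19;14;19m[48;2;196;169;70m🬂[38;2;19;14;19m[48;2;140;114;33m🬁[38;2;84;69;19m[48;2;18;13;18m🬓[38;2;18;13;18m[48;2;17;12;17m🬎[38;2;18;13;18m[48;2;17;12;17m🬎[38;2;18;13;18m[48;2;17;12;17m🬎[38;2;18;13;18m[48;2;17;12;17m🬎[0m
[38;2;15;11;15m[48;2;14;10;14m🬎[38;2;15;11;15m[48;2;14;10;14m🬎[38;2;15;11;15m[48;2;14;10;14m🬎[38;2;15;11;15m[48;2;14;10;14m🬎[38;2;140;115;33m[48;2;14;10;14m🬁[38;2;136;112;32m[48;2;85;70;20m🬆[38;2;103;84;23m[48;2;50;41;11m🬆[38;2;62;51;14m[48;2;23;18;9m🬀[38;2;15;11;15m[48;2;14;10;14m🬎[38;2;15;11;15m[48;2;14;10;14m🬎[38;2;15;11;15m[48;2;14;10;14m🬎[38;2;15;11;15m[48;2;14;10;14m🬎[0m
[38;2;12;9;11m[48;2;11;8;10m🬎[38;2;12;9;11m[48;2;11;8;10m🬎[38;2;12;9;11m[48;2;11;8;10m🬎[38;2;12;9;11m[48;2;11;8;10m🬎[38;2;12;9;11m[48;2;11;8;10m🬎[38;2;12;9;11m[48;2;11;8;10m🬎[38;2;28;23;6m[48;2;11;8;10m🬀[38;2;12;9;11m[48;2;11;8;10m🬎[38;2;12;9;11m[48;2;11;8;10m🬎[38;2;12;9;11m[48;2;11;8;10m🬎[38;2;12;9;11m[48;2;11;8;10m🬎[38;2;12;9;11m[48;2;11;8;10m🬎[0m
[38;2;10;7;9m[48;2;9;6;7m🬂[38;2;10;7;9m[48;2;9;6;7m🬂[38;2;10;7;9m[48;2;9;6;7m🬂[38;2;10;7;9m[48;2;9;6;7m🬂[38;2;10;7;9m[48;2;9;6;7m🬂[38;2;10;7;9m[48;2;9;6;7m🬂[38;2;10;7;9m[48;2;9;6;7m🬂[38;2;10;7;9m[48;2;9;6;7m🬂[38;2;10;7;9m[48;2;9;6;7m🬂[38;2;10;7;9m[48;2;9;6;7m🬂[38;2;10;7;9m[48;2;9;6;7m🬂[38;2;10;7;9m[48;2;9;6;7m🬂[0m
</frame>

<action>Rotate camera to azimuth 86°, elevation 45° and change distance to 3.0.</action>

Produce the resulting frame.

<frame>
[38;2;25;19;27m[48;2;23;17;24m🬂[38;2;25;19;27m[48;2;23;17;24m🬂[38;2;25;19;27m[48;2;23;17;24m🬂[38;2;25;19;27m[48;2;23;17;24m🬂[38;2;25;19;27m[48;2;23;17;24m🬂[38;2;25;19;27m[48;2;23;17;24m🬂[38;2;25;19;27m[48;2;23;17;24m🬂[38;2;25;19;27m[48;2;23;17;24m🬂[38;2;25;19;27m[48;2;23;17;24m🬂[38;2;25;19;27m[48;2;23;17;24m🬂[38;2;25;19;27m[48;2;23;17;24m🬂[38;2;25;19;27m[48;2;23;17;24m🬂[0m
[38;2;22;16;23m[48;2;20;15;21m🬂[38;2;22;16;23m[48;2;20;15;21m🬂[38;2;22;16;23m[48;2;20;15;21m🬂[38;2;22;16;23m[48;2;20;15;21m🬂[38;2;21;15;22m[48;2;162;134;43m🬆[38;2;22;16;23m[48;2;199;172;83m🬀[38;2;167;141;55m[48;2;144;118;36m▌[38;2;22;16;23m[48;2;121;99;28m🬂[38;2;101;83;23m[48;2;21;15;22m🬏[38;2;22;16;23m[48;2;20;15;21m🬂[38;2;22;16;23m[48;2;20;15;21m🬂[38;2;22;16;23m[48;2;20;15;21m🬂[0m
[38;2;18;13;18m[48;2;17;12;17m🬎[38;2;18;13;18m[48;2;17;12;17m🬎[38;2;18;13;18m[48;2;17;12;17m🬎[38;2;120;98;28m[48;2;18;13;18m🬷[38;2;146;122;44m[48;2;109;89;26m🬂[38;2;168;146;75m[48;2;100;82;24m🬂[38;2;117;98;33m[48;2;87;71;20m🬂[38;2;93;76;21m[48;2;71;58;16m🬆[38;2;77;63;17m[48;2;54;44;12m🬆[38;2;28;23;6m[48;2;18;13;18m🬏[38;2;18;13;18m[48;2;17;12;17m🬎[38;2;18;13;18m[48;2;17;12;17m🬎[0m
[38;2;15;11;15m[48;2;14;10;14m🬎[38;2;15;11;15m[48;2;14;10;14m🬎[38;2;15;11;15m[48;2;14;10;14m🬎[38;2;80;65;18m[48;2;33;26;13m🬎[38;2;79;65;18m[48;2;55;45;12m🬆[38;2;71;58;16m[48;2;47;39;10m🬆[38;2;60;49;14m[48;2;37;30;8m🬆[38;2;52;42;12m[48;2;32;26;7m🬂[38;2;40;32;9m[48;2;28;23;6m🬀[38;2;28;23;6m[48;2;14;10;14m🬄[38;2;15;11;15m[48;2;14;10;14m🬎[38;2;15;11;15m[48;2;14;10;14m🬎[0m
[38;2;12;9;11m[48;2;11;8;10m🬎[38;2;12;9;11m[48;2;11;8;10m🬎[38;2;12;9;11m[48;2;11;8;10m🬎[38;2;29;24;6m[48;2;11;8;10m🬁[38;2;29;24;6m[48;2;11;8;10m🬬[38;2;28;23;6m[48;2;28;23;6m [38;2;28;23;6m[48;2;28;23;6m [38;2;28;23;6m[48;2;28;23;6m [38;2;28;23;6m[48;2;11;8;10m🬆[38;2;12;9;11m[48;2;11;8;10m🬎[38;2;12;9;11m[48;2;11;8;10m🬎[38;2;12;9;11m[48;2;11;8;10m🬎[0m
[38;2;10;7;9m[48;2;9;6;7m🬂[38;2;10;7;9m[48;2;9;6;7m🬂[38;2;10;7;9m[48;2;9;6;7m🬂[38;2;10;7;9m[48;2;9;6;7m🬂[38;2;10;7;9m[48;2;9;6;7m🬂[38;2;28;23;6m[48;2;9;6;7m🬁[38;2;28;23;6m[48;2;9;6;7m🬂[38;2;10;7;9m[48;2;9;6;7m🬂[38;2;10;7;9m[48;2;9;6;7m🬂[38;2;10;7;9m[48;2;9;6;7m🬂[38;2;10;7;9m[48;2;9;6;7m🬂[38;2;10;7;9m[48;2;9;6;7m🬂[0m
</frame>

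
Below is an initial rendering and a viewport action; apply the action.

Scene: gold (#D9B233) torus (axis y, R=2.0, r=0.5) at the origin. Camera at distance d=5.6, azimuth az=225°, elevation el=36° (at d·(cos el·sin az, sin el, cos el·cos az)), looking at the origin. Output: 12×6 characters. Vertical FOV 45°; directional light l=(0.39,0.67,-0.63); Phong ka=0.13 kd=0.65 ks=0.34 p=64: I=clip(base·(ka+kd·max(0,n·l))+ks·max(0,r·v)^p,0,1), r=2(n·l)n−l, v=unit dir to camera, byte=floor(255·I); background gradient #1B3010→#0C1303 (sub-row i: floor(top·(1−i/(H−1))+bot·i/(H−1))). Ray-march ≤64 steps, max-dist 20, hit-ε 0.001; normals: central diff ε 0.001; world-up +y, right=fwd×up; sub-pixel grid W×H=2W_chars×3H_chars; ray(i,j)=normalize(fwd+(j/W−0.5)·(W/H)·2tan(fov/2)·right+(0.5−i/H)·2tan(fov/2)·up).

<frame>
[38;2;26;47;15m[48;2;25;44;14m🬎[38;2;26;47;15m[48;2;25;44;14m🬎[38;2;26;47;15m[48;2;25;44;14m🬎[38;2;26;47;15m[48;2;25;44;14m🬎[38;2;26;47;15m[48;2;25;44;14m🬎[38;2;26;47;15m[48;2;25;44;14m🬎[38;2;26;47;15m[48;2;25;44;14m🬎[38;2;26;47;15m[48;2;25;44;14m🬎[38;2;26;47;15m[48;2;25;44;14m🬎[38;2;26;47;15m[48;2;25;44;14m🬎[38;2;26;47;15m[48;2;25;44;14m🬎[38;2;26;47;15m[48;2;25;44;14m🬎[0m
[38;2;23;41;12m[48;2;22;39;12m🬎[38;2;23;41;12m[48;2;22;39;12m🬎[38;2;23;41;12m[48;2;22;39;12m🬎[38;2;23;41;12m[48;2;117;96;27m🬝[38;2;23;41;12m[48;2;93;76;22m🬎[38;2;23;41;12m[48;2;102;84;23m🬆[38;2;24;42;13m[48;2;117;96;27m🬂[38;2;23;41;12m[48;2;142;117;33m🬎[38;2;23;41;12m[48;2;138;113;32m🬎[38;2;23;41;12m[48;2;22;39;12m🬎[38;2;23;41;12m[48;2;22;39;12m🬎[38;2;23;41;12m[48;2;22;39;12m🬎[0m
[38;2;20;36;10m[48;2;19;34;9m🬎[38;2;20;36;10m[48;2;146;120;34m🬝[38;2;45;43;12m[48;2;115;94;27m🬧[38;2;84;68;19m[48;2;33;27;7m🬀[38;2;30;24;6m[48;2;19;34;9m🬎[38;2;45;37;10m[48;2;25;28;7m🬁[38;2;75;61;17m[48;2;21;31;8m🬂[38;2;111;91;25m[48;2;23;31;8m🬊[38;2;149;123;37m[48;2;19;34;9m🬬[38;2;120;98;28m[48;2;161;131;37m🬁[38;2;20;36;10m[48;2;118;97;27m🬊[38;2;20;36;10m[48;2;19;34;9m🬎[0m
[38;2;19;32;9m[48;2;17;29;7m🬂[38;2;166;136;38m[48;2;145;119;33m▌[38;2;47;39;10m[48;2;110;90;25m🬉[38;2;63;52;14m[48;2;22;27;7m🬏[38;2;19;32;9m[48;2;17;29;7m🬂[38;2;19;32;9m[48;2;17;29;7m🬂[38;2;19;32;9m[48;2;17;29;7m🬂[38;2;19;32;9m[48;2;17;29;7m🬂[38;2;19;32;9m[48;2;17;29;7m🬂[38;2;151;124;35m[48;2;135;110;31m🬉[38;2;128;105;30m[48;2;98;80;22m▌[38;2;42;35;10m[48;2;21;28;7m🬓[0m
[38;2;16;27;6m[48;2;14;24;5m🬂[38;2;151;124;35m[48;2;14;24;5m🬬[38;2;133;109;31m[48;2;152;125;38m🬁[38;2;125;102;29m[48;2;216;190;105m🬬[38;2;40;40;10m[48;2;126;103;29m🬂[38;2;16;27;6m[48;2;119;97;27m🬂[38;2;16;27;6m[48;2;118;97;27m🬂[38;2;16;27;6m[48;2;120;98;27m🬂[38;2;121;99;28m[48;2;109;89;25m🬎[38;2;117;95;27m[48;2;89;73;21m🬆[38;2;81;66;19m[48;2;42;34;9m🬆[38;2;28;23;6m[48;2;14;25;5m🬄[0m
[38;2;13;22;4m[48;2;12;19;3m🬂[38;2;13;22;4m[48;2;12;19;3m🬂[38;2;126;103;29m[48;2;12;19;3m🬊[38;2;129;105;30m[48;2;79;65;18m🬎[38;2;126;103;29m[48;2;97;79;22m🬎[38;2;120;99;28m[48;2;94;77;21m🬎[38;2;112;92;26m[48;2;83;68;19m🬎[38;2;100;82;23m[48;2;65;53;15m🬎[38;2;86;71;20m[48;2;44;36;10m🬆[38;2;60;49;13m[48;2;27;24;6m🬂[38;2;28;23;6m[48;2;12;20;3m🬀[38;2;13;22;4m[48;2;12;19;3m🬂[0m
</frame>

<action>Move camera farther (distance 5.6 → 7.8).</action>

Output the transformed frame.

<frame>
[38;2;26;47;15m[48;2;25;44;14m🬎[38;2;26;47;15m[48;2;25;44;14m🬎[38;2;26;47;15m[48;2;25;44;14m🬎[38;2;26;47;15m[48;2;25;44;14m🬎[38;2;26;47;15m[48;2;25;44;14m🬎[38;2;26;47;15m[48;2;25;44;14m🬎[38;2;26;47;15m[48;2;25;44;14m🬎[38;2;26;47;15m[48;2;25;44;14m🬎[38;2;26;47;15m[48;2;25;44;14m🬎[38;2;26;47;15m[48;2;25;44;14m🬎[38;2;26;47;15m[48;2;25;44;14m🬎[38;2;26;47;15m[48;2;25;44;14m🬎[0m
[38;2;23;41;12m[48;2;22;39;12m🬎[38;2;23;41;12m[48;2;22;39;12m🬎[38;2;23;41;12m[48;2;22;39;12m🬎[38;2;23;41;12m[48;2;22;39;12m🬎[38;2;23;41;12m[48;2;22;39;12m🬎[38;2;23;41;12m[48;2;22;39;12m🬎[38;2;23;41;12m[48;2;22;39;12m🬎[38;2;23;41;12m[48;2;22;39;12m🬎[38;2;23;41;12m[48;2;22;39;12m🬎[38;2;23;41;12m[48;2;22;39;12m🬎[38;2;23;41;12m[48;2;22;39;12m🬎[38;2;23;41;12m[48;2;22;39;12m🬎[0m
[38;2;20;36;10m[48;2;19;34;9m🬎[38;2;20;36;10m[48;2;19;34;9m🬎[38;2;20;36;10m[48;2;19;34;9m🬎[38;2;29;38;11m[48;2;120;98;28m🬥[38;2;115;94;26m[48;2;33;27;7m🬂[38;2;91;74;21m[48;2;23;28;7m🬂[38;2;119;97;27m[48;2;38;40;11m🬂[38;2;140;114;32m[48;2;46;47;13m🬎[38;2;21;37;11m[48;2;146;119;34m🬁[38;2;111;91;26m[48;2;20;36;10m🬏[38;2;20;36;10m[48;2;19;34;9m🬎[38;2;20;36;10m[48;2;19;34;9m🬎[0m
[38;2;19;32;9m[48;2;17;29;7m🬂[38;2;19;32;9m[48;2;17;29;7m🬂[38;2;160;131;37m[48;2;18;30;8m▐[38;2;51;42;12m[48;2;138;113;32m🬁[38;2;18;31;8m[48;2;108;89;25m🬎[38;2;19;32;9m[48;2;17;29;7m🬂[38;2;19;32;9m[48;2;17;29;7m🬂[38;2;18;30;8m[48;2;126;103;29m🬝[38;2;127;104;29m[48;2;18;31;8m🬷[38;2;104;85;24m[48;2;36;29;8m🬄[38;2;19;32;9m[48;2;17;29;7m🬂[38;2;19;32;9m[48;2;17;29;7m🬂[0m
[38;2;16;27;6m[48;2;14;24;5m🬂[38;2;16;27;6m[48;2;14;24;5m🬂[38;2;16;27;6m[48;2;14;24;5m🬂[38;2;142;116;34m[48;2;14;24;5m🬊[38;2;144;119;39m[48;2;82;67;19m🬎[38;2;127;104;29m[48;2;93;76;21m🬎[38;2;117;96;27m[48;2;76;63;17m🬎[38;2;100;82;23m[48;2;40;33;9m🬎[38;2;78;64;18m[48;2;30;28;7m🬂[38;2;28;23;6m[48;2;14;25;5m🬀[38;2;16;27;6m[48;2;14;24;5m🬂[38;2;16;27;6m[48;2;14;24;5m🬂[0m
[38;2;13;22;4m[48;2;12;19;3m🬂[38;2;13;22;4m[48;2;12;19;3m🬂[38;2;13;22;4m[48;2;12;19;3m🬂[38;2;13;22;4m[48;2;12;19;3m🬂[38;2;13;22;4m[48;2;12;19;3m🬂[38;2;13;22;4m[48;2;12;19;3m🬂[38;2;13;22;4m[48;2;12;19;3m🬂[38;2;13;22;4m[48;2;12;19;3m🬂[38;2;13;22;4m[48;2;12;19;3m🬂[38;2;13;22;4m[48;2;12;19;3m🬂[38;2;13;22;4m[48;2;12;19;3m🬂[38;2;13;22;4m[48;2;12;19;3m🬂[0m
</frame>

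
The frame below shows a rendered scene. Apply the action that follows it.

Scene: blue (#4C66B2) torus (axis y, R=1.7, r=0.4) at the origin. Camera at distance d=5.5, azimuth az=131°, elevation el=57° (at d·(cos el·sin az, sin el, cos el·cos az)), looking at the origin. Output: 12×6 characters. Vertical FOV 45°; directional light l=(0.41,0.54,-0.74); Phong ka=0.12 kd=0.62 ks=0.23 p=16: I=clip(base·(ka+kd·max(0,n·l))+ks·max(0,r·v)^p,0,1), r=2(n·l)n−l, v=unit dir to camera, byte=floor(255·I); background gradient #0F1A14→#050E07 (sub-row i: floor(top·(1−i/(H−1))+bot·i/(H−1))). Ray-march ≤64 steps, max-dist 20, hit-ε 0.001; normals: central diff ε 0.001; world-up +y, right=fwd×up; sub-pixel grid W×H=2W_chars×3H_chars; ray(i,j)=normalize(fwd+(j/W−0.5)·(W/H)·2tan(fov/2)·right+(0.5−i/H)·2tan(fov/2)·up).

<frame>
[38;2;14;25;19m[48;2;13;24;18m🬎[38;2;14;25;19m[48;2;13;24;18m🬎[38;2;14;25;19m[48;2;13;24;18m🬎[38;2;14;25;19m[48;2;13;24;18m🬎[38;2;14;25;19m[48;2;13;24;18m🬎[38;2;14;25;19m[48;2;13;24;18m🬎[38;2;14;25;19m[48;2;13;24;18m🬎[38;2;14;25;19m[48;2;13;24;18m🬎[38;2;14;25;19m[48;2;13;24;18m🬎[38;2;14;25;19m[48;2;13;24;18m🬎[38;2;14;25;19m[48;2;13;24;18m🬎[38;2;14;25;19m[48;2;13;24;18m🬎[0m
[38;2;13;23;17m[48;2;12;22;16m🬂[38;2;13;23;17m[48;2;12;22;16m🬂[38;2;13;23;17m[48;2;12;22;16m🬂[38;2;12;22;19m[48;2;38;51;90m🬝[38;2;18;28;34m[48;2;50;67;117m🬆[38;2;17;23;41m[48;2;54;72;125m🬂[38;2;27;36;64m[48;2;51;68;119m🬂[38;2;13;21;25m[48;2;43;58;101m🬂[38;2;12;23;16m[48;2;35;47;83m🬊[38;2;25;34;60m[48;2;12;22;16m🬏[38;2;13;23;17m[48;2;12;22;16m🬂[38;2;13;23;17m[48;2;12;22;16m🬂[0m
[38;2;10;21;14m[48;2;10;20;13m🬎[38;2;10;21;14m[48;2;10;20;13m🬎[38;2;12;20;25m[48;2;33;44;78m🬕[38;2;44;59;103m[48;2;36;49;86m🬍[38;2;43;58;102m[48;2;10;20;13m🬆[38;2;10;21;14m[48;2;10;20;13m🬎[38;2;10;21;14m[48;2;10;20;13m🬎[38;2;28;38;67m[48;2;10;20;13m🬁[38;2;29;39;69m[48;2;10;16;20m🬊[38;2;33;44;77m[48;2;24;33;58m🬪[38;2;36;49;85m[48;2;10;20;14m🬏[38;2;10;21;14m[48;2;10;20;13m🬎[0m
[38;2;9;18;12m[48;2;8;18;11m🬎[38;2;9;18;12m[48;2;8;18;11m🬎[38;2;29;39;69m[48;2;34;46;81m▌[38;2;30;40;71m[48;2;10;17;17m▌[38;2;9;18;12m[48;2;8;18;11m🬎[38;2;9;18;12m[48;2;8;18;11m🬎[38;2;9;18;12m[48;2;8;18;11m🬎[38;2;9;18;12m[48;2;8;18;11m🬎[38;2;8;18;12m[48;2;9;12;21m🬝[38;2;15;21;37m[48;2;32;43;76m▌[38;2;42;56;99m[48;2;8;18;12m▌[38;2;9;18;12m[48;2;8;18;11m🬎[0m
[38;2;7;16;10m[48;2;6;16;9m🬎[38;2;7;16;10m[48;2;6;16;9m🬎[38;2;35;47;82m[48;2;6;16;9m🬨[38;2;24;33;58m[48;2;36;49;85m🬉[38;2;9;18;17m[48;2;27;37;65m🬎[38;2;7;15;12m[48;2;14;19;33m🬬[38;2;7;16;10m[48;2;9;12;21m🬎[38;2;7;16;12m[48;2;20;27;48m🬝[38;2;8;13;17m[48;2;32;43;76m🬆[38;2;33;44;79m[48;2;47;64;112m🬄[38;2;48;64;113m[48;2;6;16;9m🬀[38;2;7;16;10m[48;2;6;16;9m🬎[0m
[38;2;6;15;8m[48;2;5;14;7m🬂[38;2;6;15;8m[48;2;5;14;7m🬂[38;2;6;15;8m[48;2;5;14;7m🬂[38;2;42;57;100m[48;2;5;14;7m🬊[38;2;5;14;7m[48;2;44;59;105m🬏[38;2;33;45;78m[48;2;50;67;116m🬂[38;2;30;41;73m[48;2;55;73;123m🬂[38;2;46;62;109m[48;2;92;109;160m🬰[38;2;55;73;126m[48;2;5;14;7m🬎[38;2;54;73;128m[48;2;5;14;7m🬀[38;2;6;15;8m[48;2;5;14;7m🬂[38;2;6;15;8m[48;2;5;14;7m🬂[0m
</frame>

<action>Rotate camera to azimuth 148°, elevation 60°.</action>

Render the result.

<frame>
[38;2;14;25;19m[48;2;13;24;18m🬎[38;2;14;25;19m[48;2;13;24;18m🬎[38;2;14;25;19m[48;2;13;24;18m🬎[38;2;14;25;19m[48;2;13;24;18m🬎[38;2;14;25;19m[48;2;13;24;18m🬎[38;2;14;25;19m[48;2;13;24;18m🬎[38;2;14;25;19m[48;2;13;24;18m🬎[38;2;14;25;19m[48;2;13;24;18m🬎[38;2;14;25;19m[48;2;13;24;18m🬎[38;2;14;25;19m[48;2;13;24;18m🬎[38;2;14;25;19m[48;2;13;24;18m🬎[38;2;14;25;19m[48;2;13;24;18m🬎[0m
[38;2;13;23;17m[48;2;12;22;16m🬂[38;2;13;23;17m[48;2;12;22;16m🬂[38;2;13;23;17m[48;2;12;22;16m🬂[38;2;14;22;25m[48;2;38;52;91m🬝[38;2;13;23;17m[48;2;44;59;103m🬂[38;2;30;41;71m[48;2;57;75;127m🬂[38;2;42;56;99m[48;2;84;103;157m🬰[38;2;20;29;40m[48;2;48;65;113m🬂[38;2;12;20;20m[48;2;39;52;92m🬊[38;2;24;33;58m[48;2;12;22;16m🬏[38;2;13;23;17m[48;2;12;22;16m🬂[38;2;13;23;17m[48;2;12;22;16m🬂[0m
[38;2;10;21;14m[48;2;10;20;13m🬎[38;2;10;21;14m[48;2;10;20;13m🬎[38;2;10;21;14m[48;2;28;38;67m🬄[38;2;37;50;88m[48;2;27;37;64m🬎[38;2;39;53;93m[48;2;10;20;13m🬂[38;2;10;21;14m[48;2;10;20;13m🬎[38;2;10;21;14m[48;2;10;20;13m🬎[38;2;34;45;79m[48;2;10;20;13m🬁[38;2;37;50;87m[48;2;13;22;24m🬊[38;2;34;46;81m[48;2;26;35;62m🬪[38;2;29;39;68m[48;2;10;20;14m🬏[38;2;10;21;14m[48;2;10;20;13m🬎[0m
[38;2;9;18;12m[48;2;8;18;11m🬎[38;2;9;18;12m[48;2;8;18;11m🬎[38;2;33;44;78m[48;2;36;48;84m🬨[38;2;23;32;56m[48;2;9;16;15m▌[38;2;9;18;12m[48;2;8;18;11m🬎[38;2;9;18;12m[48;2;8;18;11m🬎[38;2;9;18;12m[48;2;8;18;11m🬎[38;2;9;18;12m[48;2;8;18;11m🬎[38;2;8;18;12m[48;2;9;12;21m🬝[38;2;21;29;51m[48;2;33;44;78m▌[38;2;36;49;86m[48;2;8;18;12m▌[38;2;9;18;12m[48;2;8;18;11m🬎[0m
[38;2;7;16;10m[48;2;6;16;9m🬎[38;2;7;16;10m[48;2;6;16;9m🬎[38;2;6;16;9m[48;2;40;54;95m🬓[38;2;18;25;45m[48;2;36;49;86m🬉[38;2;7;15;12m[48;2;22;30;53m🬎[38;2;7;16;10m[48;2;9;12;21m🬎[38;2;7;16;10m[48;2;9;12;21m🬎[38;2;7;15;12m[48;2;16;22;38m🬝[38;2;8;14;18m[48;2;30;40;70m🬆[38;2;32;43;76m[48;2;43;58;102m🬄[38;2;41;55;96m[48;2;6;16;9m🬀[38;2;7;16;10m[48;2;6;16;9m🬎[0m
[38;2;6;15;8m[48;2;5;14;7m🬂[38;2;6;15;8m[48;2;5;14;7m🬂[38;2;6;15;8m[48;2;5;14;7m🬂[38;2;5;14;7m[48;2;48;65;114m🬱[38;2;40;55;96m[48;2;54;71;123m🬒[38;2;28;38;67m[48;2;54;71;122m🬂[38;2;32;43;75m[48;2;63;81;133m🬆[38;2;33;45;79m[48;2;57;75;127m🬂[38;2;48;65;113m[48;2;5;14;7m🬝[38;2;50;67;118m[48;2;5;14;7m🬀[38;2;6;15;8m[48;2;5;14;7m🬂[38;2;6;15;8m[48;2;5;14;7m🬂[0m
</frame>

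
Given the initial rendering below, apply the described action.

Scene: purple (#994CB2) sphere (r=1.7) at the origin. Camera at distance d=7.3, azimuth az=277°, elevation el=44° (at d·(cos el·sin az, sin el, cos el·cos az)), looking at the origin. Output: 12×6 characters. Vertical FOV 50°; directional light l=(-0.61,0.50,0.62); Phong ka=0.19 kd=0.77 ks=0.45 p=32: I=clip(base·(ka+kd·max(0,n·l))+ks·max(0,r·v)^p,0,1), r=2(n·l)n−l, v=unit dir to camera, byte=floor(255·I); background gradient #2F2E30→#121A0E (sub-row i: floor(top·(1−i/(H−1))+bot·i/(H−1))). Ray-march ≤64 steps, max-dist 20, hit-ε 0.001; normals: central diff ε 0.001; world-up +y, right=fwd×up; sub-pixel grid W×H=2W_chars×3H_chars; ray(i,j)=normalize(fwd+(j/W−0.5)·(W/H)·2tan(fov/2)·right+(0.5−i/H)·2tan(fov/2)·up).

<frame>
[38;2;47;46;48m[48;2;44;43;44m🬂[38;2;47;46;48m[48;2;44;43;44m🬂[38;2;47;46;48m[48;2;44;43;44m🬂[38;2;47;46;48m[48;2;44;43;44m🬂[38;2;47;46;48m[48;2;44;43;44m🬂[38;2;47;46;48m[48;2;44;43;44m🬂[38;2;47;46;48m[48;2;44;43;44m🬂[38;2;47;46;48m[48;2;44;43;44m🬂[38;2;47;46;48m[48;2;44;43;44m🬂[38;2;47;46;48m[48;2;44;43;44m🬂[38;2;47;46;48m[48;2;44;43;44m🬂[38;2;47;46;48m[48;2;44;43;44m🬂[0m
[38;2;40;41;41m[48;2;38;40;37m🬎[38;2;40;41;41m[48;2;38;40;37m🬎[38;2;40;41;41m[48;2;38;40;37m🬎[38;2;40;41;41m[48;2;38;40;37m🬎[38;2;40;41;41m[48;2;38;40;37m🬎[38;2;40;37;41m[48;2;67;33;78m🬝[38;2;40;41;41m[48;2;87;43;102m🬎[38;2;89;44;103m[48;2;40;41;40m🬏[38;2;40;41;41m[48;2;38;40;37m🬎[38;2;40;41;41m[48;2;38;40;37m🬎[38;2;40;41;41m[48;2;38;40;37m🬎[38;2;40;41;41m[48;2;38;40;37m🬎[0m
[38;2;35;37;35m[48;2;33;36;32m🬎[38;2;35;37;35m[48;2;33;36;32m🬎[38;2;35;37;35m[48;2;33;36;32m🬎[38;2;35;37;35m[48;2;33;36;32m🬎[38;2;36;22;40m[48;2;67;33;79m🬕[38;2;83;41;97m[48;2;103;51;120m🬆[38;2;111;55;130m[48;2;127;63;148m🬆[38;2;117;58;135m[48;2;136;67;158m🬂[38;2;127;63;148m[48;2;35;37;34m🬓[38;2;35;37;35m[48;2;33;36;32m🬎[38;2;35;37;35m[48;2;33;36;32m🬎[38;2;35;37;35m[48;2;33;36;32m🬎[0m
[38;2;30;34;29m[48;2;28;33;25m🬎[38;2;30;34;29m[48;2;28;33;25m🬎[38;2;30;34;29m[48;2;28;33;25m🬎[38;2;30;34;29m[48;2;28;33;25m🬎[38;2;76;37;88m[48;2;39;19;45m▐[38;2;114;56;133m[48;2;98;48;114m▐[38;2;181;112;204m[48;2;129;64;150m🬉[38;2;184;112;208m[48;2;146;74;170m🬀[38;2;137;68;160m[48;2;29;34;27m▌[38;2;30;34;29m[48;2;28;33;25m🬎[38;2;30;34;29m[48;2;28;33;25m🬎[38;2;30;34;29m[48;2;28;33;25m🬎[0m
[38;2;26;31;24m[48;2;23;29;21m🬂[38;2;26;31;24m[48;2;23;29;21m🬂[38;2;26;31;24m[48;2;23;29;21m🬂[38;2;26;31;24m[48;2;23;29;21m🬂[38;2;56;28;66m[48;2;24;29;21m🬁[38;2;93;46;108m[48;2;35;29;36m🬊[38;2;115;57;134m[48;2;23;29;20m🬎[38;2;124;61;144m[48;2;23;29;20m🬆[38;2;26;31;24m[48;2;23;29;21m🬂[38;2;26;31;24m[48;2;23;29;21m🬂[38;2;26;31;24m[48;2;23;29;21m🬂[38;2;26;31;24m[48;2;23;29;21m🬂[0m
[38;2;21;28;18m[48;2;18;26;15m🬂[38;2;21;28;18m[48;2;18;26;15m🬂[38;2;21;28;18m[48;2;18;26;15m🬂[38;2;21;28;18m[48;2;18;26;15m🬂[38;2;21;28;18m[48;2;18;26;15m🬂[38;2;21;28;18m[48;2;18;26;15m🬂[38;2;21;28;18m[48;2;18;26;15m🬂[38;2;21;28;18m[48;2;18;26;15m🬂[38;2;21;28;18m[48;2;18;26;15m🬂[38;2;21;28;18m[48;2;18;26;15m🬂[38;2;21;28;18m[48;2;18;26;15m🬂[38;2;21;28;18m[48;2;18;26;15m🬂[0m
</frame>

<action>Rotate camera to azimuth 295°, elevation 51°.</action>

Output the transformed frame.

<frame>
[38;2;47;46;48m[48;2;44;43;44m🬂[38;2;47;46;48m[48;2;44;43;44m🬂[38;2;47;46;48m[48;2;44;43;44m🬂[38;2;47;46;48m[48;2;44;43;44m🬂[38;2;47;46;48m[48;2;44;43;44m🬂[38;2;47;46;48m[48;2;44;43;44m🬂[38;2;47;46;48m[48;2;44;43;44m🬂[38;2;47;46;48m[48;2;44;43;44m🬂[38;2;47;46;48m[48;2;44;43;44m🬂[38;2;47;46;48m[48;2;44;43;44m🬂[38;2;47;46;48m[48;2;44;43;44m🬂[38;2;47;46;48m[48;2;44;43;44m🬂[0m
[38;2;40;41;41m[48;2;38;40;37m🬎[38;2;40;41;41m[48;2;38;40;37m🬎[38;2;40;41;41m[48;2;38;40;37m🬎[38;2;40;41;41m[48;2;38;40;37m🬎[38;2;40;41;41m[48;2;38;40;37m🬎[38;2;39;36;40m[48;2;59;29;69m🬝[38;2;40;41;41m[48;2;71;35;83m🬎[38;2;62;30;72m[48;2;40;41;40m🬏[38;2;40;41;41m[48;2;38;40;37m🬎[38;2;40;41;41m[48;2;38;40;37m🬎[38;2;40;41;41m[48;2;38;40;37m🬎[38;2;40;41;41m[48;2;38;40;37m🬎[0m
[38;2;35;37;35m[48;2;33;36;32m🬎[38;2;35;37;35m[48;2;33;36;32m🬎[38;2;35;37;35m[48;2;33;36;32m🬎[38;2;35;37;35m[48;2;33;36;32m🬎[38;2;44;27;50m[48;2;82;40;96m🬕[38;2;85;42;100m[48;2;111;55;129m🬆[38;2;100;49;116m[48;2;123;61;143m🬂[38;2;95;47;110m[48;2;123;61;144m🬂[38;2;103;51;119m[48;2;35;37;34m🬓[38;2;35;37;35m[48;2;33;36;32m🬎[38;2;35;37;35m[48;2;33;36;32m🬎[38;2;35;37;35m[48;2;33;36;32m🬎[0m
[38;2;30;34;29m[48;2;28;33;25m🬎[38;2;30;34;29m[48;2;28;33;25m🬎[38;2;30;34;29m[48;2;28;33;25m🬎[38;2;30;34;29m[48;2;28;33;25m🬎[38;2;101;50;118m[48;2;69;34;81m▐[38;2;119;59;138m[48;2;130;64;152m▌[38;2;151;80;174m[48;2;249;176;255m🬴[38;2;140;69;163m[48;2;146;73;170m🬨[38;2;125;62;145m[48;2;29;34;27m▌[38;2;30;34;29m[48;2;28;33;25m🬎[38;2;30;34;29m[48;2;28;33;25m🬎[38;2;30;34;29m[48;2;28;33;25m🬎[0m
[38;2;26;31;24m[48;2;23;29;21m🬂[38;2;26;31;24m[48;2;23;29;21m🬂[38;2;26;31;24m[48;2;23;29;21m🬂[38;2;26;31;24m[48;2;23;29;21m🬂[38;2;91;45;106m[48;2;24;29;21m🬁[38;2;113;56;132m[48;2;23;29;20m🬎[38;2;134;66;156m[48;2;23;29;20m🬎[38;2;131;65;153m[48;2;23;29;20m🬆[38;2;26;31;24m[48;2;23;29;21m🬂[38;2;26;31;24m[48;2;23;29;21m🬂[38;2;26;31;24m[48;2;23;29;21m🬂[38;2;26;31;24m[48;2;23;29;21m🬂[0m
[38;2;21;28;18m[48;2;18;26;15m🬂[38;2;21;28;18m[48;2;18;26;15m🬂[38;2;21;28;18m[48;2;18;26;15m🬂[38;2;21;28;18m[48;2;18;26;15m🬂[38;2;21;28;18m[48;2;18;26;15m🬂[38;2;21;28;18m[48;2;18;26;15m🬂[38;2;21;28;18m[48;2;18;26;15m🬂[38;2;21;28;18m[48;2;18;26;15m🬂[38;2;21;28;18m[48;2;18;26;15m🬂[38;2;21;28;18m[48;2;18;26;15m🬂[38;2;21;28;18m[48;2;18;26;15m🬂[38;2;21;28;18m[48;2;18;26;15m🬂[0m
</frame>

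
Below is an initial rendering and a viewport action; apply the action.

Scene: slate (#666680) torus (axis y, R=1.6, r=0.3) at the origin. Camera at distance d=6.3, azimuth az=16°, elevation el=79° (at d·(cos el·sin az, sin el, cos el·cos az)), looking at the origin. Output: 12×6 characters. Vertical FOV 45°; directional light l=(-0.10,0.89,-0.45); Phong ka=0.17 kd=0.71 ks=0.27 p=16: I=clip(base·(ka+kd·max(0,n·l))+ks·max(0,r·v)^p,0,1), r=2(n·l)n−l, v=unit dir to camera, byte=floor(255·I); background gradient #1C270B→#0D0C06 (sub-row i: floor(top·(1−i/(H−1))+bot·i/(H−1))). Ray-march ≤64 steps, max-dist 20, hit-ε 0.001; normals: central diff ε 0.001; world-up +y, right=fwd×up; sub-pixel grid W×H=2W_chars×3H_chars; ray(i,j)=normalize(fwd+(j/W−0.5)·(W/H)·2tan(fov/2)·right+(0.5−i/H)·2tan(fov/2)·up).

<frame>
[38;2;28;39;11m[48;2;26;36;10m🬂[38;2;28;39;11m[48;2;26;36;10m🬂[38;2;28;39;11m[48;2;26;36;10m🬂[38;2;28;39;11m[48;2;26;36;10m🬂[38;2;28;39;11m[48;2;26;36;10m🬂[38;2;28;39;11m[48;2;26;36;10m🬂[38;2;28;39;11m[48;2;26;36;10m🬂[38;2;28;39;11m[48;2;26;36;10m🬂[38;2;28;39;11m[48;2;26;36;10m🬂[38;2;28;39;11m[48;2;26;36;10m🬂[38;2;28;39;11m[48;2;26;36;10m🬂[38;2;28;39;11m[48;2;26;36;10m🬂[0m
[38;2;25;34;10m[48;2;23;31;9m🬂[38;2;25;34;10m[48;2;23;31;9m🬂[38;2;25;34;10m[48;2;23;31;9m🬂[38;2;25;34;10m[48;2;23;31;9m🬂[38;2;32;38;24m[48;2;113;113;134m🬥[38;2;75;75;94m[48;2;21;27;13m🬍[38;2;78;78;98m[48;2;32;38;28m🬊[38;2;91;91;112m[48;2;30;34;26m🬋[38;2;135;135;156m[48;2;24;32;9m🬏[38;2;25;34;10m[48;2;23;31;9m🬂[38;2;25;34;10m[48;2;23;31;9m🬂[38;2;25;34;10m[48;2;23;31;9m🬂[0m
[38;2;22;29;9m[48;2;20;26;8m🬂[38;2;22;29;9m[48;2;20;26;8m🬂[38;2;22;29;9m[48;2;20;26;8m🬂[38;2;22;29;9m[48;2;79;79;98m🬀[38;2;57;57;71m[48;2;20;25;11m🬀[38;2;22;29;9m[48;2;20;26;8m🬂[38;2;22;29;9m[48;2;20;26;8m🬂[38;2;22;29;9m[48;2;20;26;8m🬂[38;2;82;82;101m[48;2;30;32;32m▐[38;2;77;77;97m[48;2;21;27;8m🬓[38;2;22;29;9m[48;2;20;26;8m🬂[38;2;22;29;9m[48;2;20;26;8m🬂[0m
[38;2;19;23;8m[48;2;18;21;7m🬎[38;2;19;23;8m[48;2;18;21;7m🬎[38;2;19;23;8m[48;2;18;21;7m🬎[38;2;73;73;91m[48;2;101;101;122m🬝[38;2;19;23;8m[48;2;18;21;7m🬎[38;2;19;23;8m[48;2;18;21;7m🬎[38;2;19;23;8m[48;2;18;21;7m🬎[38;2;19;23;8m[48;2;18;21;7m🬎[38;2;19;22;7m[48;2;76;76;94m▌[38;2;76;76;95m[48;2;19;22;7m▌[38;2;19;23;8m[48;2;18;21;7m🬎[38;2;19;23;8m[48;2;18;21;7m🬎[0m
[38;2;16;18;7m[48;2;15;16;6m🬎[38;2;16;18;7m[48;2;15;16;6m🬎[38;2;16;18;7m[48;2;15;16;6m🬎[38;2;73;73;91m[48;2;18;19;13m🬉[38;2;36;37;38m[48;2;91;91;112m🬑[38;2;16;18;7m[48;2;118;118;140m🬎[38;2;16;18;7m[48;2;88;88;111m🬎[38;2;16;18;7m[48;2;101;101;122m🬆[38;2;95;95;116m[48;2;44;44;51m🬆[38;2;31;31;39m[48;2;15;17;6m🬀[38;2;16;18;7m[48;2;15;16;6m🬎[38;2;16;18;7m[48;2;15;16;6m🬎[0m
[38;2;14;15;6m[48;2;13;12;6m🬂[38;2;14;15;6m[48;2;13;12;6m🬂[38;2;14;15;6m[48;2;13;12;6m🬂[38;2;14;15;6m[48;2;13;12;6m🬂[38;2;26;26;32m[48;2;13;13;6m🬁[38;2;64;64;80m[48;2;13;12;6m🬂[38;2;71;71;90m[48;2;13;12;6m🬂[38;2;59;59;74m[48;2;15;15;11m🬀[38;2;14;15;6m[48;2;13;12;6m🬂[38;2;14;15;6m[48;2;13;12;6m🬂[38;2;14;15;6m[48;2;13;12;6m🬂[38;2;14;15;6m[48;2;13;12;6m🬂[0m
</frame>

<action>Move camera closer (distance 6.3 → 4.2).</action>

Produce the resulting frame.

<frame>
[38;2;28;39;11m[48;2;26;36;10m🬂[38;2;28;39;11m[48;2;26;36;10m🬂[38;2;28;39;11m[48;2;26;36;10m🬂[38;2;27;38;10m[48;2;97;97;119m🬎[38;2;38;45;31m[48;2;96;96;118m🬡[38;2;35;39;37m[48;2;104;104;125m🬮[38;2;88;88;108m[48;2;33;33;42m🬎[38;2;39;44;37m[48;2;130;130;151m🬰[38;2;27;38;10m[48;2;97;97;118m🬊[38;2;85;85;107m[48;2;27;37;10m🬏[38;2;28;39;11m[48;2;26;36;10m🬂[38;2;28;39;11m[48;2;26;36;10m🬂[0m
[38;2;25;34;10m[48;2;23;31;9m🬂[38;2;25;34;10m[48;2;23;31;9m🬂[38;2;25;34;10m[48;2;87;87;107m🬀[38;2;126;126;146m[48;2;45;45;57m🬀[38;2;42;42;53m[48;2;20;25;14m🬀[38;2;17;17;21m[48;2;23;31;9m🬂[38;2;23;32;9m[48;2;17;17;21m🬺[38;2;17;17;21m[48;2;23;31;9m🬂[38;2;52;52;65m[48;2;23;25;23m🬂[38;2;129;129;149m[48;2;65;65;82m🬈[38;2;83;83;104m[48;2;24;32;9m🬓[38;2;25;34;10m[48;2;23;31;9m🬂[0m
[38;2;22;29;9m[48;2;20;26;8m🬂[38;2;21;27;8m[48;2;79;79;100m▌[38;2;104;104;124m[48;2;58;58;72m🬄[38;2;19;19;24m[48;2;20;27;8m🬀[38;2;22;29;9m[48;2;20;26;8m🬂[38;2;22;29;9m[48;2;20;26;8m🬂[38;2;22;29;9m[48;2;20;26;8m🬂[38;2;22;29;9m[48;2;20;26;8m🬂[38;2;22;29;9m[48;2;20;26;8m🬂[38;2;48;48;61m[48;2;19;23;12m▐[38;2;120;120;140m[48;2;80;80;100m🬀[38;2;22;29;9m[48;2;20;26;8m🬂[0m
[38;2;19;23;8m[48;2;18;21;7m🬎[38;2;82;82;103m[48;2;28;30;24m▐[38;2;50;50;62m[48;2;84;84;104m▐[38;2;19;23;8m[48;2;18;21;7m🬎[38;2;19;23;8m[48;2;18;21;7m🬎[38;2;19;23;8m[48;2;18;21;7m🬎[38;2;19;23;8m[48;2;18;21;7m🬎[38;2;19;23;8m[48;2;18;21;7m🬎[38;2;19;23;8m[48;2;18;21;7m🬎[38;2;19;22;7m[48;2;46;46;58m▌[38;2;76;76;96m[48;2;87;87;108m🬣[38;2;50;50;63m[48;2;19;22;7m🬃[0m
[38;2;16;18;7m[48;2;15;16;6m🬎[38;2;70;70;87m[48;2;20;22;16m🬉[38;2;82;82;102m[48;2;131;131;152m🬜[38;2;16;18;7m[48;2;66;66;83m🬊[38;2;16;18;7m[48;2;15;16;6m🬎[38;2;16;18;7m[48;2;15;16;6m🬎[38;2;16;18;7m[48;2;15;16;6m🬎[38;2;16;18;7m[48;2;15;16;6m🬎[38;2;16;18;6m[48;2;54;54;68m🬝[38;2;38;39;41m[48;2;90;90;110m🬄[38;2;108;108;129m[48;2;64;64;81m🬄[38;2;16;18;7m[48;2;15;16;6m🬎[0m
[38;2;14;15;6m[48;2;13;12;6m🬂[38;2;14;15;6m[48;2;13;12;6m🬂[38;2;66;66;84m[48;2;13;12;6m🬊[38;2;145;145;167m[48;2;74;74;93m🬈[38;2;41;41;46m[48;2;107;107;129m🬂[38;2;29;30;29m[48;2;100;100;121m🬊[38;2;24;25;23m[48;2;84;84;104m🬆[38;2;33;34;34m[48;2;119;119;141m🬆[38;2;82;82;102m[48;2;141;141;163m🬴[38;2;98;98;119m[48;2;45;45;53m🬆[38;2;60;60;76m[48;2;13;13;6m🬀[38;2;14;15;6m[48;2;13;12;6m🬂[0m
</frame>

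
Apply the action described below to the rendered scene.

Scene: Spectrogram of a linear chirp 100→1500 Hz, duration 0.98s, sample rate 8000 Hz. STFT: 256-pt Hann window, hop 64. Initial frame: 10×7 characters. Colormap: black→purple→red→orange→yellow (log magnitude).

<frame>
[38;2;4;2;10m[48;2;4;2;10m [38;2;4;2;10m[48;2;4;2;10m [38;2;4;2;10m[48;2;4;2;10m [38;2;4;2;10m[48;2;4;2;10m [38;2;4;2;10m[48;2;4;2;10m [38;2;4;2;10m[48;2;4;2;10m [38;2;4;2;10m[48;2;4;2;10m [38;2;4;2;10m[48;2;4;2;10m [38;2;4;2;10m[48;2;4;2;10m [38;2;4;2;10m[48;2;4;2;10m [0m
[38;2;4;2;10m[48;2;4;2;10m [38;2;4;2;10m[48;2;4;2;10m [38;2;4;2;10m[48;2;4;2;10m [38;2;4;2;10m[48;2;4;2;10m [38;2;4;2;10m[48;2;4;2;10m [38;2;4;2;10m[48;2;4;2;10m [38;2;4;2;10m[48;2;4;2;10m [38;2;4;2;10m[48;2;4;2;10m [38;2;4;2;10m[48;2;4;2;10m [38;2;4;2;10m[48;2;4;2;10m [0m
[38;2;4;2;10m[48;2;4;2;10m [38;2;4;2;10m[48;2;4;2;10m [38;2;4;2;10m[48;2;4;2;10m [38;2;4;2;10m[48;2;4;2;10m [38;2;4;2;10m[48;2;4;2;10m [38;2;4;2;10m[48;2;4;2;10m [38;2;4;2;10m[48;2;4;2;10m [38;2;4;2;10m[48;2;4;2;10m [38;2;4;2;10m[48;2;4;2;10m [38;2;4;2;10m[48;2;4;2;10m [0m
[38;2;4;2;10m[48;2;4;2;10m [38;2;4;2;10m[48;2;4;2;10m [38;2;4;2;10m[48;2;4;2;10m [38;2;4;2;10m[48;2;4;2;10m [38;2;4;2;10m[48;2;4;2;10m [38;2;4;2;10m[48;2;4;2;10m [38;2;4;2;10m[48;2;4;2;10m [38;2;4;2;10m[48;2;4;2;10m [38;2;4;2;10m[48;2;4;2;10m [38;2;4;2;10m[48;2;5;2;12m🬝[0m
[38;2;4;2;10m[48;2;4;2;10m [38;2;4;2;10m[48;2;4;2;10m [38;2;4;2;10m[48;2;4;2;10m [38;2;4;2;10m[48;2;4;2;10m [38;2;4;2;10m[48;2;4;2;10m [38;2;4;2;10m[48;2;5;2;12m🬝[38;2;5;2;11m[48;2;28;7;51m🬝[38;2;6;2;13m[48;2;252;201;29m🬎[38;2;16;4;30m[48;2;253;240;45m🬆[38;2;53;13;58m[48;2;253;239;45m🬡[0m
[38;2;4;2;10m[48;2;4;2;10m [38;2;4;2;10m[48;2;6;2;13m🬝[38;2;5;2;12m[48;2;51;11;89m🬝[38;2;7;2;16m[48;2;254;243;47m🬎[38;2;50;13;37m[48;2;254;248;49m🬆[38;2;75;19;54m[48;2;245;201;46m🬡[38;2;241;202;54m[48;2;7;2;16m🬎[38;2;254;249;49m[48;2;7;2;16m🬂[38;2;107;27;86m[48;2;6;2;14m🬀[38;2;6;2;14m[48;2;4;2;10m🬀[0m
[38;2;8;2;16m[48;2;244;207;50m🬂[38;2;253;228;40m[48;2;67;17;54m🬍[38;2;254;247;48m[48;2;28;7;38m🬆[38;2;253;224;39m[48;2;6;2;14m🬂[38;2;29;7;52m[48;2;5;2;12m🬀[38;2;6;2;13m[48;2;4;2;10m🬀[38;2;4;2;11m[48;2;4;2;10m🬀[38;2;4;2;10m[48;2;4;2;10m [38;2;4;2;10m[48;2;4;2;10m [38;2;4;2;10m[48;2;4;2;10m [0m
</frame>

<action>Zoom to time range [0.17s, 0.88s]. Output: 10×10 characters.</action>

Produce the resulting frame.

<frame>
[38;2;4;2;10m[48;2;4;2;10m [38;2;4;2;10m[48;2;4;2;10m [38;2;4;2;10m[48;2;4;2;10m [38;2;4;2;10m[48;2;4;2;10m [38;2;4;2;10m[48;2;4;2;10m [38;2;4;2;10m[48;2;4;2;10m [38;2;4;2;10m[48;2;4;2;10m [38;2;4;2;10m[48;2;4;2;10m [38;2;4;2;10m[48;2;4;2;10m [38;2;4;2;10m[48;2;4;2;10m [0m
[38;2;4;2;10m[48;2;4;2;10m [38;2;4;2;10m[48;2;4;2;10m [38;2;4;2;10m[48;2;4;2;10m [38;2;4;2;10m[48;2;4;2;10m [38;2;4;2;10m[48;2;4;2;10m [38;2;4;2;10m[48;2;4;2;10m [38;2;4;2;10m[48;2;4;2;10m [38;2;4;2;10m[48;2;4;2;10m [38;2;4;2;10m[48;2;4;2;10m [38;2;4;2;10m[48;2;4;2;10m [0m
[38;2;4;2;10m[48;2;4;2;10m [38;2;4;2;10m[48;2;4;2;10m [38;2;4;2;10m[48;2;4;2;10m [38;2;4;2;10m[48;2;4;2;10m [38;2;4;2;10m[48;2;4;2;10m [38;2;4;2;10m[48;2;4;2;10m [38;2;4;2;10m[48;2;4;2;10m [38;2;4;2;10m[48;2;4;2;10m [38;2;4;2;10m[48;2;4;2;10m [38;2;4;2;10m[48;2;4;2;10m [0m
[38;2;4;2;10m[48;2;4;2;10m [38;2;4;2;10m[48;2;4;2;10m [38;2;4;2;10m[48;2;4;2;10m [38;2;4;2;10m[48;2;4;2;10m [38;2;4;2;10m[48;2;4;2;10m [38;2;4;2;10m[48;2;4;2;10m [38;2;4;2;10m[48;2;4;2;10m [38;2;4;2;10m[48;2;4;2;10m [38;2;4;2;10m[48;2;4;2;10m [38;2;4;2;10m[48;2;4;2;10m [0m
[38;2;4;2;10m[48;2;4;2;10m [38;2;4;2;10m[48;2;4;2;10m [38;2;4;2;10m[48;2;4;2;10m [38;2;4;2;10m[48;2;4;2;10m [38;2;4;2;10m[48;2;4;2;10m [38;2;4;2;10m[48;2;4;2;10m [38;2;4;2;10m[48;2;4;2;10m [38;2;4;2;10m[48;2;4;2;10m [38;2;4;2;10m[48;2;4;2;10m [38;2;4;2;10m[48;2;4;2;10m [0m
[38;2;4;2;10m[48;2;4;2;10m [38;2;4;2;10m[48;2;4;2;10m [38;2;4;2;10m[48;2;4;2;10m [38;2;4;2;10m[48;2;4;2;10m [38;2;4;2;10m[48;2;4;2;10m [38;2;4;2;10m[48;2;4;2;10m [38;2;4;2;10m[48;2;4;2;10m [38;2;4;2;10m[48;2;4;2;10m [38;2;4;2;10m[48;2;4;2;10m [38;2;4;2;10m[48;2;4;2;11m🬝[0m
[38;2;4;2;10m[48;2;4;2;10m [38;2;4;2;10m[48;2;4;2;10m [38;2;4;2;10m[48;2;4;2;10m [38;2;4;2;10m[48;2;4;2;10m [38;2;4;2;10m[48;2;4;2;10m [38;2;4;2;10m[48;2;5;2;11m🬝[38;2;4;2;10m[48;2;7;2;16m🬝[38;2;6;2;14m[48;2;29;7;52m🬝[38;2;7;2;16m[48;2;230;156;58m🬎[38;2;19;5;35m[48;2;253;231;42m🬆[0m
[38;2;4;2;10m[48;2;4;2;10m [38;2;4;2;10m[48;2;5;2;11m🬝[38;2;4;2;10m[48;2;10;3;20m🬝[38;2;7;2;15m[48;2;60;14;89m🬝[38;2;12;3;24m[48;2;252;210;33m🬎[38;2;65;17;38m[48;2;254;246;48m🬆[38;2;62;15;67m[48;2;253;229;41m🬡[38;2;253;235;43m[48;2;11;3;22m🬎[38;2;254;249;49m[48;2;38;10;38m🬂[38;2;251;172;18m[48;2;17;4;29m🬀[0m
[38;2;9;3;19m[48;2;254;248;49m🬎[38;2;42;11;40m[48;2;253;236;43m🬆[38;2;64;15;70m[48;2;246;208;46m🬟[38;2;252;222;40m[48;2;12;3;25m🬎[38;2;254;247;48m[48;2;16;4;31m🬂[38;2;138;35;84m[48;2;9;2;20m🬀[38;2;8;2;17m[48;2;4;2;10m🬂[38;2;5;2;12m[48;2;4;2;10m🬀[38;2;4;2;11m[48;2;4;2;10m🬀[38;2;4;2;10m[48;2;4;2;10m [0m
[38;2;252;208;32m[48;2;10;3;21m🬂[38;2;54;12;89m[48;2;7;2;15m🬀[38;2;9;3;19m[48;2;4;2;10m🬀[38;2;4;2;11m[48;2;4;2;10m🬂[38;2;4;2;10m[48;2;4;2;10m [38;2;4;2;10m[48;2;4;2;10m [38;2;4;2;10m[48;2;4;2;10m [38;2;4;2;10m[48;2;4;2;10m [38;2;4;2;10m[48;2;4;2;10m [38;2;4;2;10m[48;2;4;2;10m [0m
</frame>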